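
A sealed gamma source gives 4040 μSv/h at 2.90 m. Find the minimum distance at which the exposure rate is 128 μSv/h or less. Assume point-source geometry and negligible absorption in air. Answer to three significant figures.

Since intensity falls as 1/r², d₂ = d₁·√(I₁/I₂).
I₁/I₂ = 4040/128 = 31.56, so d₂ = 2.90 × √31.56 = 16.29 m.

16.3 m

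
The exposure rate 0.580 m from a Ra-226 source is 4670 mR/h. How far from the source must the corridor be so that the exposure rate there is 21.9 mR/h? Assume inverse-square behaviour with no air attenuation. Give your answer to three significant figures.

8.47 m

Applying the 1/r² law, d₂ = d₁·√(I₁/I₂).
I₁/I₂ = 4670/21.9 = 213.2, so d₂ = 0.580 × √213.2 = 8.469 m.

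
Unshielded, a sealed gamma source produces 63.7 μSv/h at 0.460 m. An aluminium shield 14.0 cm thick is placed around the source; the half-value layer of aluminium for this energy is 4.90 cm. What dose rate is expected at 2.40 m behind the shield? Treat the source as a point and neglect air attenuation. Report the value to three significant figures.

0.323 μSv/h

Distance alone: 63.7 × (0.460/2.40)² = 63.7 × 0.03674 = 2.340 μSv/h.
Shield: 14.0/4.90 = 2.857 half-value layers → attenuation 2^(−2.857) = 0.1380.
Combined: 2.340 × 0.1380 = 0.3229 μSv/h.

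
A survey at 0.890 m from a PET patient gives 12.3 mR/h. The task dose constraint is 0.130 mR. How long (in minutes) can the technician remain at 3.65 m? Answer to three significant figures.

Applying the 1/r² law, rate at 3.65 m:
12.3 × (0.890/3.65)² = 12.3 × 0.05946 = 0.7314 mR/h.
Stay time = 0.130 mR ÷ 0.7314 mR/h = 0.1777 h = 10.66 min.

10.7 min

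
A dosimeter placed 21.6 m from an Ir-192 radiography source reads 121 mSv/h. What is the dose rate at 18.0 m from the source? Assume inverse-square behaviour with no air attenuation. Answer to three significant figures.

Intensity scales as (d₁/d₂)², so scaling from 21.6 m to 18.0 m:
121 × (21.6/18.0)² = 121 × 1.440 = 174.2 mSv/h.

174 mSv/h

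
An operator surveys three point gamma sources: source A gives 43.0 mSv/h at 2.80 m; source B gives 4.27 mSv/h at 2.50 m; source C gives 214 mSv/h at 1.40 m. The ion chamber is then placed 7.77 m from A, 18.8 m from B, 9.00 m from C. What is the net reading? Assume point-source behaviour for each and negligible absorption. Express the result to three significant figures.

Each source contributes Iᵢ·(dᵢ/rᵢ)²; contributions add.
A: 43.0 × (2.80/7.77)² = 5.584 mSv/h
B: 4.27 × (2.50/18.8)² = 0.07551 mSv/h
C: 214 × (1.40/9.00)² = 5.178 mSv/h
Total = 5.584 + 0.07551 + 5.178 = 10.84 mSv/h.

10.8 mSv/h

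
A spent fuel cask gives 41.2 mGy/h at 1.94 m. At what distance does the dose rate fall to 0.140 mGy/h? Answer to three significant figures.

Intensity scales as (d₁/d₂)², so d₂ = d₁·√(I₁/I₂).
I₁/I₂ = 41.2/0.140 = 294.3, so d₂ = 1.94 × √294.3 = 33.28 m.

33.3 m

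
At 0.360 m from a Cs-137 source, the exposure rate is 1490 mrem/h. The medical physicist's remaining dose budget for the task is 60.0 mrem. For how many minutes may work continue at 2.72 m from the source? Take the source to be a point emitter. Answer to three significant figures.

By the inverse-square law, rate at 2.72 m:
1490 × (0.360/2.72)² = 1490 × 0.01752 = 26.10 mrem/h.
Stay time = 60.0 mrem ÷ 26.10 mrem/h = 2.299 h = 137.9 min.

138 min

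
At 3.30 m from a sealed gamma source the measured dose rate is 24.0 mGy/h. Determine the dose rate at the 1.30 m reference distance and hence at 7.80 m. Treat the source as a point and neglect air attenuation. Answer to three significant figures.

Intensity scales as (d₁/d₂)², so
At 1.30 m: (3.30/1.30)² = 6.444, so 24.0 × 6.444 = 154.7 mGy/h
At 7.80 m: 154.7 × (1.30/7.80)² = 154.7 × 0.02778 = 4.298 mGy/h.

155 mGy/h; 4.30 mGy/h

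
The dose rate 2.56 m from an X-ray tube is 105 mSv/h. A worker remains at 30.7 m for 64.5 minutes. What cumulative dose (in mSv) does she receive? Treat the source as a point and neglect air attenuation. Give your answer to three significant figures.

0.785 mSv

Using I₁d₁² = I₂d₂², rate at 30.7 m:
(2.56/30.7)² = 0.006953, so 105 × 0.006953 = 0.7301 mSv/h.
Dose = rate × time = 0.7301 mSv/h × 1.075 h = 0.7849 mSv.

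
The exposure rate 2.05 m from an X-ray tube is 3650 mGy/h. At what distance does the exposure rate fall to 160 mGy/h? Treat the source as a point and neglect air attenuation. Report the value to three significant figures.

Intensity scales as (d₁/d₂)², so d₂ = d₁·√(I₁/I₂).
I₁/I₂ = 3650/160 = 22.81, so d₂ = 2.05 × √22.81 = 9.791 m.

9.79 m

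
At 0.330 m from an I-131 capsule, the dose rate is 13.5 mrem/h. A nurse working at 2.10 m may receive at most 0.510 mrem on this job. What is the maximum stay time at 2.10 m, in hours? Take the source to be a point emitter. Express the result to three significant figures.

By the inverse-square law, rate at 2.10 m:
(0.330/2.10)² = 0.02469, so 13.5 × 0.02469 = 0.3333 mrem/h.
Stay time = 0.510 mrem ÷ 0.3333 mrem/h = 1.530 h.

1.53 h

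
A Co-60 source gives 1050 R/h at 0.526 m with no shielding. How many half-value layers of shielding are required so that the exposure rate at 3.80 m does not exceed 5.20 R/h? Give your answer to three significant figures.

1.95 half-value layers

At 3.80 m, distance alone gives (0.526/3.80)² = 0.01916, so 1050 × 0.01916 = 20.12 R/h.
Further attenuation needed: 20.12/5.20 = 3.869.
n = log₂(3.869) = 1.952 half-value layers.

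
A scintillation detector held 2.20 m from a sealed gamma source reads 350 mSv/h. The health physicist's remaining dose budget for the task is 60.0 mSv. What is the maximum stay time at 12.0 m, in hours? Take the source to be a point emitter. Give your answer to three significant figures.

Using I₁d₁² = I₂d₂², rate at 12.0 m:
350 × (2.20/12.0)² = 350 × 0.03361 = 11.76 mSv/h.
Stay time = 60.0 mSv ÷ 11.76 mSv/h = 5.102 h.

5.10 h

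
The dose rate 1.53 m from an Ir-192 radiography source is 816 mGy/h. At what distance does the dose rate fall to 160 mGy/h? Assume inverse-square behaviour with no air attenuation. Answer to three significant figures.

Using I₁d₁² = I₂d₂², d₂ = d₁·√(I₁/I₂).
I₁/I₂ = 816/160 = 5.100, so d₂ = 1.53 × √5.100 = 3.455 m.

3.46 m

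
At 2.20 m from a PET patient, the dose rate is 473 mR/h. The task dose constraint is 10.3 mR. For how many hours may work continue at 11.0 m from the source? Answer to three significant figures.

0.544 h

Using I₁d₁² = I₂d₂², rate at 11.0 m:
473 × (2.20/11.0)² = 473 × 0.04000 = 18.92 mR/h.
Stay time = 10.3 mR ÷ 18.92 mR/h = 0.5444 h.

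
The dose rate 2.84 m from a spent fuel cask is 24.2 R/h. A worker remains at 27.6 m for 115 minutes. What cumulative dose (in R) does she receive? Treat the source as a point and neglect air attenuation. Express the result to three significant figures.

0.491 R

Applying the 1/r² law, rate at 27.6 m:
24.2 × (2.84/27.6)² = 24.2 × 0.01059 = 0.2563 R/h.
Dose = rate × time = 0.2563 R/h × 1.917 h = 0.4913 R.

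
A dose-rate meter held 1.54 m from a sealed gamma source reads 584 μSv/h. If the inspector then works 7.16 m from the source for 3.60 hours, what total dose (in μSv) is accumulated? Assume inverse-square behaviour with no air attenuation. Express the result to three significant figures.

97.3 μSv

Applying the 1/r² law, rate at 7.16 m:
584 × (1.54/7.16)² = 584 × 0.04626 = 27.02 μSv/h.
Dose = rate × time = 27.02 μSv/h × 3.600 h = 97.27 μSv.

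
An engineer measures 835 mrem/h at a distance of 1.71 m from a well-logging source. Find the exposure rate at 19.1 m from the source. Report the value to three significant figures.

Using I₁d₁² = I₂d₂², the rate at 19.1 m is
(1.71/19.1)² = 0.008015, so 835 × 0.008015 = 6.693 mrem/h.

6.69 mrem/h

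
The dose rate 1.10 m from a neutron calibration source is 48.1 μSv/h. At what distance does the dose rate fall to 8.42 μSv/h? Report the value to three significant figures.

2.63 m

Since intensity falls as 1/r², d₂ = d₁·√(I₁/I₂).
I₁/I₂ = 48.1/8.42 = 5.713, so d₂ = 1.10 × √5.713 = 2.629 m.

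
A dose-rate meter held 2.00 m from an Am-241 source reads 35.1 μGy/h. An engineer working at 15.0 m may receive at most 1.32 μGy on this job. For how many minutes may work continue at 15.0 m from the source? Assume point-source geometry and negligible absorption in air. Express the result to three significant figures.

By the inverse-square law, rate at 15.0 m:
35.1 × (2.00/15.0)² = 35.1 × 0.01778 = 0.6241 μGy/h.
Stay time = 1.32 μGy ÷ 0.6241 μGy/h = 2.115 h = 126.9 min.

127 min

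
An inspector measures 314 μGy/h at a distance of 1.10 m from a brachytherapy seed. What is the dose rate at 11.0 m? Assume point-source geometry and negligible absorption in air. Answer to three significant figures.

Using I₁d₁² = I₂d₂², the rate at 11.0 m is
314 × (1.10/11.0)² = 314 × 0.01000 = 3.140 μGy/h.

3.14 μGy/h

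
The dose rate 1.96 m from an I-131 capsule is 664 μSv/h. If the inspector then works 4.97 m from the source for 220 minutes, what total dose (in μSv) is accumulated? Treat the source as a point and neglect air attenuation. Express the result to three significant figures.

379 μSv

By the inverse-square law, rate at 4.97 m:
664 × (1.96/4.97)² = 664 × 0.1555 = 103.3 μSv/h.
Dose = rate × time = 103.3 μSv/h × 3.667 h = 378.8 μSv.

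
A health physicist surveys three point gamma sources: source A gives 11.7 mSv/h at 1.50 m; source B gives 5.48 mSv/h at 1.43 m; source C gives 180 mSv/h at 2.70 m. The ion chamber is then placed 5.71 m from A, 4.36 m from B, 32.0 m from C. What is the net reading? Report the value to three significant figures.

Each source contributes Iᵢ·(dᵢ/rᵢ)²; contributions add.
A: 11.7 × (1.50/5.71)² = 0.8074 mSv/h
B: 5.48 × (1.43/4.36)² = 0.5895 mSv/h
C: 180 × (2.70/32.0)² = 1.281 mSv/h
Total = 0.8074 + 0.5895 + 1.281 = 2.678 mSv/h.

2.68 mSv/h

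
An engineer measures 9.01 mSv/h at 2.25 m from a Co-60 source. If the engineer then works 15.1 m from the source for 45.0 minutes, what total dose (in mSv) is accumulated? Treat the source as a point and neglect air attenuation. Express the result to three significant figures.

0.150 mSv

Applying the 1/r² law, rate at 15.1 m:
(2.25/15.1)² = 0.02220, so 9.01 × 0.02220 = 0.2000 mSv/h.
Dose = rate × time = 0.2000 mSv/h × 0.7500 h = 0.1500 mSv.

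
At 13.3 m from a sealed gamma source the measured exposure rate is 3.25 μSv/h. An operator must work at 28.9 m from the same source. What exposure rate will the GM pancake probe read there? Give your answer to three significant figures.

0.688 μSv/h

By the inverse-square law, scaling from 13.3 m to 28.9 m:
(13.3/28.9)² = 0.2118, so 3.25 × 0.2118 = 0.6884 μSv/h.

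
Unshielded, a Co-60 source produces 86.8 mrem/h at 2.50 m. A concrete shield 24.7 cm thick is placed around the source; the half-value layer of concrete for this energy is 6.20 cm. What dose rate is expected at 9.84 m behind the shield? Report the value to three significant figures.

Distance alone: 86.8 × (2.50/9.84)² = 86.8 × 0.06455 = 5.603 mrem/h.
Shield: 24.7/6.20 = 3.984 half-value layers → attenuation 2^(−3.984) = 0.06320.
Combined: 5.603 × 0.06320 = 0.3541 mrem/h.

0.354 mrem/h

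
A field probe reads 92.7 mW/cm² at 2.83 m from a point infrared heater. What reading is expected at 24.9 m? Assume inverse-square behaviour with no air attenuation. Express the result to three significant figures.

1.20 mW/cm²

Using I₁d₁² = I₂d₂², the rate at 24.9 m is
(2.83/24.9)² = 0.01292, so 92.7 × 0.01292 = 1.198 mW/cm².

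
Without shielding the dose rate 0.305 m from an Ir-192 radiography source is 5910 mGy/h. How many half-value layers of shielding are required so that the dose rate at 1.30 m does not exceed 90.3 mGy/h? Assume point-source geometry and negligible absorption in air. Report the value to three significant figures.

At 1.30 m, distance alone gives (0.305/1.30)² = 0.05504, so 5910 × 0.05504 = 325.3 mGy/h.
Further attenuation needed: 325.3/90.3 = 3.602.
n = log₂(3.602) = 1.849 half-value layers.

1.85 half-value layers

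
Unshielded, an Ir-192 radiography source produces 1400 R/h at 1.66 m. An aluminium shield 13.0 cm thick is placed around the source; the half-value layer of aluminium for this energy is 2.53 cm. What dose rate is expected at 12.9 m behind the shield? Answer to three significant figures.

0.658 R/h

Distance alone: (1.66/12.9)² = 0.01656, so 1400 × 0.01656 = 23.18 R/h.
Shield: 13.0/2.53 = 5.138 half-value layers → attenuation 2^(−5.138) = 0.02840.
Combined: 23.18 × 0.02840 = 0.6583 R/h.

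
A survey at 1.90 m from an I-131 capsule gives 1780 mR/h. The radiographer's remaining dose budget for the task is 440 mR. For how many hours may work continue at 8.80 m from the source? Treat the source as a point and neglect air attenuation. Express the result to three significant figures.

5.30 h

Intensity scales as (d₁/d₂)², so rate at 8.80 m:
(1.90/8.80)² = 0.04662, so 1780 × 0.04662 = 82.98 mR/h.
Stay time = 440 mR ÷ 82.98 mR/h = 5.302 h.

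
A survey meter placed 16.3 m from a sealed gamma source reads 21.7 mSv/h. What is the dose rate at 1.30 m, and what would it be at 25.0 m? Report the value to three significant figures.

By the inverse-square law,
At 1.30 m: (16.3/1.30)² = 157.2, so 21.7 × 157.2 = 3411 mSv/h
At 25.0 m: (1.30/25.0)² = 0.002704, so 3411 × 0.002704 = 9.223 mSv/h.

3410 mSv/h; 9.22 mSv/h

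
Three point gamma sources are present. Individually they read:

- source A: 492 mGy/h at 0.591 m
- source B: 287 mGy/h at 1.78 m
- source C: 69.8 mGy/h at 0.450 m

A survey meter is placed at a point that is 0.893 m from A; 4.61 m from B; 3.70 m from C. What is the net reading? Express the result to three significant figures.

By superposition, sum each source's inverse-square contribution:
A: 492 × (0.591/0.893)² = 215.5 mGy/h
B: 287 × (1.78/4.61)² = 42.79 mGy/h
C: 69.8 × (0.450/3.70)² = 1.032 mGy/h
Total = 215.5 + 42.79 + 1.032 = 259.3 mGy/h.

259 mGy/h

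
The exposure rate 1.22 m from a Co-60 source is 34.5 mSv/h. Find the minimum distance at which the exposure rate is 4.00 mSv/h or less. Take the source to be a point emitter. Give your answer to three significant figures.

3.58 m

Intensity scales as (d₁/d₂)², so d₂ = d₁·√(I₁/I₂).
I₁/I₂ = 34.5/4.00 = 8.625, so d₂ = 1.22 × √8.625 = 3.583 m.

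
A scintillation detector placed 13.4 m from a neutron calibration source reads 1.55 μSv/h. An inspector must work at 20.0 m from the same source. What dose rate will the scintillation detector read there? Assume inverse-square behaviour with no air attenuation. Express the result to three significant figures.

0.696 μSv/h

Applying the 1/r² law, scaling from 13.4 m to 20.0 m:
1.55 × (13.4/20.0)² = 1.55 × 0.4489 = 0.6958 μSv/h.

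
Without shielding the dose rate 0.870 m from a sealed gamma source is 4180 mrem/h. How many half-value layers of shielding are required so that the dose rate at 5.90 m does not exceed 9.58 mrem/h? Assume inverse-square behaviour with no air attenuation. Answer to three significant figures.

3.25 half-value layers

At 5.90 m, distance alone gives (0.870/5.90)² = 0.02174, so 4180 × 0.02174 = 90.87 mrem/h.
Further attenuation needed: 90.87/9.58 = 9.485.
n = log₂(9.485) = 3.246 half-value layers.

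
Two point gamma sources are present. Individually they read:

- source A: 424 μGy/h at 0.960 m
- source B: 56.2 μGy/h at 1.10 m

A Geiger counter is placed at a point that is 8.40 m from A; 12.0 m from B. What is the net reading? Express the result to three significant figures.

6.01 μGy/h

By superposition, sum each source's inverse-square contribution:
A: 424 × (0.960/8.40)² = 5.538 μGy/h
B: 56.2 × (1.10/12.0)² = 0.4722 μGy/h
Total = 5.538 + 0.4722 = 6.010 μGy/h.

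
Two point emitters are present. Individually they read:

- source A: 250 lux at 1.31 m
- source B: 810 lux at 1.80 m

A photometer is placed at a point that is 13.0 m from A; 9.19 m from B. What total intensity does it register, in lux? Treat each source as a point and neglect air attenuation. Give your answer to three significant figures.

33.6 lux

By superposition, sum each source's inverse-square contribution:
A: 250 × (1.31/13.0)² = 2.539 lux
B: 810 × (1.80/9.19)² = 31.07 lux
Total = 2.539 + 31.07 = 33.61 lux.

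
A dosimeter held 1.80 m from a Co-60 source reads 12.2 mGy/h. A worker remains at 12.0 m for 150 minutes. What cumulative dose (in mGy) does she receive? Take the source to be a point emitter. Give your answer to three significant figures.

0.686 mGy

Using I₁d₁² = I₂d₂², rate at 12.0 m:
12.2 × (1.80/12.0)² = 12.2 × 0.02250 = 0.2745 mGy/h.
Dose = rate × time = 0.2745 mGy/h × 2.500 h = 0.6863 mGy.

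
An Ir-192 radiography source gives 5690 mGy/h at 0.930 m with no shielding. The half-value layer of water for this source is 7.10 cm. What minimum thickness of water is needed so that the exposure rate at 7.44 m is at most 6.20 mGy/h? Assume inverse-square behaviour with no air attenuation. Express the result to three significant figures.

At 7.44 m, distance alone gives (0.930/7.44)² = 0.01562, so 5690 × 0.01562 = 88.88 mGy/h.
Further attenuation needed: 88.88/6.20 = 14.34.
n = log₂(14.34) = 3.842 half-value layers.
Thickness = 3.842 × 7.10 cm = 27.28 cm.

27.3 cm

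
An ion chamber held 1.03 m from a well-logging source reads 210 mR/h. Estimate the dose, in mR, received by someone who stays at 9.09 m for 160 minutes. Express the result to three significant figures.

7.19 mR

Applying the 1/r² law, rate at 9.09 m:
210 × (1.03/9.09)² = 210 × 0.01284 = 2.696 mR/h.
Dose = rate × time = 2.696 mR/h × 2.667 h = 7.190 mR.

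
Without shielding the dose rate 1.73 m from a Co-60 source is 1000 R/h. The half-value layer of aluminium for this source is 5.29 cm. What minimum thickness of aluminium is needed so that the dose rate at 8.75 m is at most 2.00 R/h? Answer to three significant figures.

22.7 cm

At 8.75 m, distance alone gives 1000 × (1.73/8.75)² = 1000 × 0.03909 = 39.09 R/h.
Further attenuation needed: 39.09/2.00 = 19.55.
n = log₂(19.55) = 4.289 half-value layers.
Thickness = 4.289 × 5.29 cm = 22.69 cm.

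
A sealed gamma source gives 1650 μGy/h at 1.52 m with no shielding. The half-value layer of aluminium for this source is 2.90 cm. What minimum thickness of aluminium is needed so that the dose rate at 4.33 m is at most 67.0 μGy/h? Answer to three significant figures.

At 4.33 m, distance alone gives 1650 × (1.52/4.33)² = 1650 × 0.1232 = 203.3 μGy/h.
Further attenuation needed: 203.3/67.0 = 3.034.
n = log₂(3.034) = 1.601 half-value layers.
Thickness = 1.601 × 2.90 cm = 4.643 cm.

4.64 cm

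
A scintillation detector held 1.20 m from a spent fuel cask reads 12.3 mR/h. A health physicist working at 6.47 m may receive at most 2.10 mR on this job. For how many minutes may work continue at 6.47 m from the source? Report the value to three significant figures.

298 min

Intensity scales as (d₁/d₂)², so rate at 6.47 m:
(1.20/6.47)² = 0.03440, so 12.3 × 0.03440 = 0.4231 mR/h.
Stay time = 2.10 mR ÷ 0.4231 mR/h = 4.963 h = 297.8 min.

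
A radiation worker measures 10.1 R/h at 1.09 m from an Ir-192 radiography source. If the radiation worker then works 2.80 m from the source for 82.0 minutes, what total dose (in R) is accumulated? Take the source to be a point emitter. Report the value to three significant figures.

Applying the 1/r² law, rate at 2.80 m:
(1.09/2.80)² = 0.1515, so 10.1 × 0.1515 = 1.530 R/h.
Dose = rate × time = 1.530 R/h × 1.367 h = 2.092 R.

2.09 R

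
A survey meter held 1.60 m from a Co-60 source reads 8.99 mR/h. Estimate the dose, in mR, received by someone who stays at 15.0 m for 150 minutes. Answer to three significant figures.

0.256 mR

Since intensity falls as 1/r², rate at 15.0 m:
8.99 × (1.60/15.0)² = 8.99 × 0.01138 = 0.1023 mR/h.
Dose = rate × time = 0.1023 mR/h × 2.500 h = 0.2558 mR.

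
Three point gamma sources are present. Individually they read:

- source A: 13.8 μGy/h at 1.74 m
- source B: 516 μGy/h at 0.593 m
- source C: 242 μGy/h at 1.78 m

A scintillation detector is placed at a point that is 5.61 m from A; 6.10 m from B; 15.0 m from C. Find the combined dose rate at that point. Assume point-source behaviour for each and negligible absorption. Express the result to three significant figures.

By superposition, sum each source's inverse-square contribution:
A: 13.8 × (1.74/5.61)² = 1.328 μGy/h
B: 516 × (0.593/6.10)² = 4.876 μGy/h
C: 242 × (1.78/15.0)² = 3.408 μGy/h
Total = 1.328 + 4.876 + 3.408 = 9.612 μGy/h.

9.61 μGy/h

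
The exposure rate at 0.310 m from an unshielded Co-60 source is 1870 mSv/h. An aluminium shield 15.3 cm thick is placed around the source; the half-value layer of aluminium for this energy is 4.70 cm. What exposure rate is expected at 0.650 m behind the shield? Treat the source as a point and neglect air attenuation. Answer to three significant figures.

44.5 mSv/h

Distance alone: (0.310/0.650)² = 0.2275, so 1870 × 0.2275 = 425.4 mSv/h.
Shield: 15.3/4.70 = 3.255 half-value layers → attenuation 2^(−3.255) = 0.1047.
Combined: 425.4 × 0.1047 = 44.54 mSv/h.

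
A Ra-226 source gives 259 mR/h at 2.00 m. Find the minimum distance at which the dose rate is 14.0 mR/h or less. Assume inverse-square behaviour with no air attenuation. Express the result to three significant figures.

8.60 m

By the inverse-square law, d₂ = d₁·√(I₁/I₂).
I₁/I₂ = 259/14.0 = 18.50, so d₂ = 2.00 × √18.50 = 8.602 m.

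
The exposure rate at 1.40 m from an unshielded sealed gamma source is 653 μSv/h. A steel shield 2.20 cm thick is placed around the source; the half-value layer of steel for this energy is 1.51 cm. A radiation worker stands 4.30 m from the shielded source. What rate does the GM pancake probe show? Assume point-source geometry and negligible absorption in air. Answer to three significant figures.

Distance alone: (1.40/4.30)² = 0.1060, so 653 × 0.1060 = 69.22 μSv/h.
Shield: 2.20/1.51 = 1.457 half-value layers → attenuation 2^(−1.457) = 0.3642.
Combined: 69.22 × 0.3642 = 25.21 μSv/h.

25.2 μSv/h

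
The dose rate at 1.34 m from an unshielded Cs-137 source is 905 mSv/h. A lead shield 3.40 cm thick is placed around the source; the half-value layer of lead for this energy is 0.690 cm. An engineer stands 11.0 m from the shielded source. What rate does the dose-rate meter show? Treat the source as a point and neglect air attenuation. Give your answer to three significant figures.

Distance alone: (1.34/11.0)² = 0.01484, so 905 × 0.01484 = 13.43 mSv/h.
Shield: 3.40/0.690 = 4.928 half-value layers → attenuation 2^(−4.928) = 0.03285.
Combined: 13.43 × 0.03285 = 0.4412 mSv/h.

0.441 mSv/h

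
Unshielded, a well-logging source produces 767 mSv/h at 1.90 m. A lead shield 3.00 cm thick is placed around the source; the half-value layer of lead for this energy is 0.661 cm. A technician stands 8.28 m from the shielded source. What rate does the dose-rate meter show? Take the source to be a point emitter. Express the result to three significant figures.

1.74 mSv/h

Distance alone: (1.90/8.28)² = 0.05266, so 767 × 0.05266 = 40.39 mSv/h.
Shield: 3.00/0.661 = 4.539 half-value layers → attenuation 2^(−4.539) = 0.04302.
Combined: 40.39 × 0.04302 = 1.738 mSv/h.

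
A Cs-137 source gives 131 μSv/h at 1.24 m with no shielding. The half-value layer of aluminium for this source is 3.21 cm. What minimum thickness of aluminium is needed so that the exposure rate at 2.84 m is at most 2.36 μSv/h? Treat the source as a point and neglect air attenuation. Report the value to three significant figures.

At 2.84 m, distance alone gives (1.24/2.84)² = 0.1906, so 131 × 0.1906 = 24.97 μSv/h.
Further attenuation needed: 24.97/2.36 = 10.58.
n = log₂(10.58) = 3.403 half-value layers.
Thickness = 3.403 × 3.21 cm = 10.92 cm.

10.9 cm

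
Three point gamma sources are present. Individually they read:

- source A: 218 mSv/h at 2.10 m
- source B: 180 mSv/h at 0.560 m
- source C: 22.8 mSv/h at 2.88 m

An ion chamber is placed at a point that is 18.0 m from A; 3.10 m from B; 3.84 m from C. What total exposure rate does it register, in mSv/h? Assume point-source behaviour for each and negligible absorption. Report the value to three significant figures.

By superposition, sum each source's inverse-square contribution:
A: 218 × (2.10/18.0)² = 2.967 mSv/h
B: 180 × (0.560/3.10)² = 5.874 mSv/h
C: 22.8 × (2.88/3.84)² = 12.83 mSv/h
Total = 2.967 + 5.874 + 12.83 = 21.67 mSv/h.

21.7 mSv/h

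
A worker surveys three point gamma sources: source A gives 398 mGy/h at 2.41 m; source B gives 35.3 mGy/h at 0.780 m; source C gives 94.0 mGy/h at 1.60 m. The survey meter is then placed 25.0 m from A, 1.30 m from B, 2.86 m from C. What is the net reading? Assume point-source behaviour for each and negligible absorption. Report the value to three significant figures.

45.8 mGy/h

By superposition, sum each source's inverse-square contribution:
A: 398 × (2.41/25.0)² = 3.699 mGy/h
B: 35.3 × (0.780/1.30)² = 12.71 mGy/h
C: 94.0 × (1.60/2.86)² = 29.42 mGy/h
Total = 3.699 + 12.71 + 29.42 = 45.83 mGy/h.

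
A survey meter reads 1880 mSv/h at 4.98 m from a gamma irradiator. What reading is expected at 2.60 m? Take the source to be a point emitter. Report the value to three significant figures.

6900 mSv/h

Since intensity falls as 1/r², the rate at 2.60 m is
(4.98/2.60)² = 3.669, so 1880 × 3.669 = 6898 mSv/h.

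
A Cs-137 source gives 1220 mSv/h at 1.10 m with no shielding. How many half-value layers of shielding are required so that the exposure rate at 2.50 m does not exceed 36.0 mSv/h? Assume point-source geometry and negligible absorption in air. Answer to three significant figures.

At 2.50 m, distance alone gives 1220 × (1.10/2.50)² = 1220 × 0.1936 = 236.2 mSv/h.
Further attenuation needed: 236.2/36.0 = 6.561.
n = log₂(6.561) = 2.714 half-value layers.

2.71 half-value layers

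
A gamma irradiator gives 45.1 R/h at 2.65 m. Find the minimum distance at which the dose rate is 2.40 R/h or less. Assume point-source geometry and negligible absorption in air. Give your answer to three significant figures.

By the inverse-square law, d₂ = d₁·√(I₁/I₂).
I₁/I₂ = 45.1/2.40 = 18.79, so d₂ = 2.65 × √18.79 = 11.49 m.

11.5 m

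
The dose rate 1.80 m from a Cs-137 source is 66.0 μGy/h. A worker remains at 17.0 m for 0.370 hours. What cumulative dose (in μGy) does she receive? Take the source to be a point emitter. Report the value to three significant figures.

0.274 μGy

Using I₁d₁² = I₂d₂², rate at 17.0 m:
(1.80/17.0)² = 0.01121, so 66.0 × 0.01121 = 0.7399 μGy/h.
Dose = rate × time = 0.7399 μGy/h × 0.3700 h = 0.2738 μGy.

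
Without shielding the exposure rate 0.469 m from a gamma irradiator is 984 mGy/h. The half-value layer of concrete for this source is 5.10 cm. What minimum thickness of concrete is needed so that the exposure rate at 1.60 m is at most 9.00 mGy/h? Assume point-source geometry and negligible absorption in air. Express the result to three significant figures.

At 1.60 m, distance alone gives (0.469/1.60)² = 0.08592, so 984 × 0.08592 = 84.55 mGy/h.
Further attenuation needed: 84.55/9.00 = 9.394.
n = log₂(9.394) = 3.232 half-value layers.
Thickness = 3.232 × 5.10 cm = 16.48 cm.

16.5 cm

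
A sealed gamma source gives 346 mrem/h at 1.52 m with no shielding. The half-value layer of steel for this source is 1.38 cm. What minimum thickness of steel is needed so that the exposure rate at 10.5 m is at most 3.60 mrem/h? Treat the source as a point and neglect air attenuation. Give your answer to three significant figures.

1.39 cm

At 10.5 m, distance alone gives 346 × (1.52/10.5)² = 346 × 0.02096 = 7.252 mrem/h.
Further attenuation needed: 7.252/3.60 = 2.014.
n = log₂(2.014) = 1.010 half-value layers.
Thickness = 1.010 × 1.38 cm = 1.394 cm.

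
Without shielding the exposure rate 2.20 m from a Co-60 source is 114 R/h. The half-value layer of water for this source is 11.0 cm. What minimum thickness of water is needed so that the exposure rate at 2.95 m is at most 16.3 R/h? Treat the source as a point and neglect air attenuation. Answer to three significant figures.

21.6 cm

At 2.95 m, distance alone gives (2.20/2.95)² = 0.5562, so 114 × 0.5562 = 63.41 R/h.
Further attenuation needed: 63.41/16.3 = 3.890.
n = log₂(3.890) = 1.960 half-value layers.
Thickness = 1.960 × 11.0 cm = 21.56 cm.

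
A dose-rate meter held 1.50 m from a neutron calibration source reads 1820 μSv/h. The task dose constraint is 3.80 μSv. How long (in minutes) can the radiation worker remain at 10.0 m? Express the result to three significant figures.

5.57 min

Applying the 1/r² law, rate at 10.0 m:
(1.50/10.0)² = 0.02250, so 1820 × 0.02250 = 40.95 μSv/h.
Stay time = 3.80 μSv ÷ 40.95 μSv/h = 0.09280 h = 5.568 min.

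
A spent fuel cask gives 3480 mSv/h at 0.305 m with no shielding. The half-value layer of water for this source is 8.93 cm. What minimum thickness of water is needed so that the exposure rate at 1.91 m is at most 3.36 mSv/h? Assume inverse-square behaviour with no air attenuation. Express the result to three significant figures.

At 1.91 m, distance alone gives (0.305/1.91)² = 0.02550, so 3480 × 0.02550 = 88.74 mSv/h.
Further attenuation needed: 88.74/3.36 = 26.41.
n = log₂(26.41) = 4.723 half-value layers.
Thickness = 4.723 × 8.93 cm = 42.18 cm.

42.2 cm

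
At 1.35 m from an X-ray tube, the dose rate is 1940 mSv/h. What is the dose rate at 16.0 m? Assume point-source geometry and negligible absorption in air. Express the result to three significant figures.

13.8 mSv/h

Applying the 1/r² law, the rate at 16.0 m is
1940 × (1.35/16.0)² = 1940 × 0.007119 = 13.81 mSv/h.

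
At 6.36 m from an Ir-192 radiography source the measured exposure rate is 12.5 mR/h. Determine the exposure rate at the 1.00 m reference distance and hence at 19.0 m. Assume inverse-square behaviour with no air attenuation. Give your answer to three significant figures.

506 mR/h; 1.40 mR/h

Applying the 1/r² law,
At 1.00 m: (6.36/1.00)² = 40.45, so 12.5 × 40.45 = 505.6 mR/h
At 19.0 m: 505.6 × (1.00/19.0)² = 505.6 × 0.002770 = 1.401 mR/h.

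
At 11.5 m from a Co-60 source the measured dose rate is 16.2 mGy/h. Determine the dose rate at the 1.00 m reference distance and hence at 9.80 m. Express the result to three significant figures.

Applying the 1/r² law,
At 1.00 m: (11.5/1.00)² = 132.2, so 16.2 × 132.2 = 2142 mGy/h
At 9.80 m: 2142 × (1.00/9.80)² = 2142 × 0.01041 = 22.30 mGy/h.

2140 mGy/h; 22.3 mGy/h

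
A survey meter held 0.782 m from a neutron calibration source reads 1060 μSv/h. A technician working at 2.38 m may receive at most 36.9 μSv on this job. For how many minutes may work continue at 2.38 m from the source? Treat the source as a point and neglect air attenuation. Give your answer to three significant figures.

19.3 min

Since intensity falls as 1/r², rate at 2.38 m:
1060 × (0.782/2.38)² = 1060 × 0.1080 = 114.5 μSv/h.
Stay time = 36.9 μSv ÷ 114.5 μSv/h = 0.3223 h = 19.34 min.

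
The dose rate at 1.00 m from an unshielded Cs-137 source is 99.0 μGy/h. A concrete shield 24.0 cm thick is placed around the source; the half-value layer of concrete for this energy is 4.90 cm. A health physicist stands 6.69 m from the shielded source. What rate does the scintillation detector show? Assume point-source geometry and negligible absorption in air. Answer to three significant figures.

Distance alone: 99.0 × (1.00/6.69)² = 99.0 × 0.02234 = 2.212 μGy/h.
Shield: 24.0/4.90 = 4.898 half-value layers → attenuation 2^(−4.898) = 0.03354.
Combined: 2.212 × 0.03354 = 0.07419 μGy/h.

0.0742 μGy/h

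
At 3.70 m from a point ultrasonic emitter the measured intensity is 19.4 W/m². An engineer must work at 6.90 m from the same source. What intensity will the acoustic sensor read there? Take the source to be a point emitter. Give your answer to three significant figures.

By the inverse-square law, scaling from 3.70 m to 6.90 m:
19.4 × (3.70/6.90)² = 19.4 × 0.2875 = 5.577 W/m².

5.58 W/m²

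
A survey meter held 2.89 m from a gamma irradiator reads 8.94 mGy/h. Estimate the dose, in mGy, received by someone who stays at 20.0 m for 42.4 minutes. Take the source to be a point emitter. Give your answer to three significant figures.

Using I₁d₁² = I₂d₂², rate at 20.0 m:
(2.89/20.0)² = 0.02088, so 8.94 × 0.02088 = 0.1867 mGy/h.
Dose = rate × time = 0.1867 mGy/h × 0.7067 h = 0.1319 mGy.

0.132 mGy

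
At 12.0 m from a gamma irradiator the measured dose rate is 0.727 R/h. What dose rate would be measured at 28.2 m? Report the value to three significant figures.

0.132 R/h

Since intensity falls as 1/r², scaling from 12.0 m to 28.2 m:
0.727 × (12.0/28.2)² = 0.727 × 0.1811 = 0.1317 R/h.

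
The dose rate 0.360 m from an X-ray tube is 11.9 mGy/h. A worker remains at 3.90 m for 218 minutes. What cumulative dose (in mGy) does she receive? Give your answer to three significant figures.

Intensity scales as (d₁/d₂)², so rate at 3.90 m:
11.9 × (0.360/3.90)² = 11.9 × 0.008521 = 0.1014 mGy/h.
Dose = rate × time = 0.1014 mGy/h × 3.633 h = 0.3684 mGy.

0.368 mGy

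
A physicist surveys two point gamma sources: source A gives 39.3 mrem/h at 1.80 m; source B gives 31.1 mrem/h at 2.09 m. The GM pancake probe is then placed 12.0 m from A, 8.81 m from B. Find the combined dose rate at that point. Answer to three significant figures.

2.63 mrem/h

By superposition, sum each source's inverse-square contribution:
A: 39.3 × (1.80/12.0)² = 0.8842 mrem/h
B: 31.1 × (2.09/8.81)² = 1.750 mrem/h
Total = 0.8842 + 1.750 = 2.634 mrem/h.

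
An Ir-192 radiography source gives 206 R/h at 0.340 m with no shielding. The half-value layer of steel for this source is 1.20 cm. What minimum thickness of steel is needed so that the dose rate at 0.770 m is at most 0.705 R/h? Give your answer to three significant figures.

At 0.770 m, distance alone gives 206 × (0.340/0.770)² = 206 × 0.1950 = 40.17 R/h.
Further attenuation needed: 40.17/0.705 = 56.98.
n = log₂(56.98) = 5.832 half-value layers.
Thickness = 5.832 × 1.20 cm = 6.998 cm.

7.00 cm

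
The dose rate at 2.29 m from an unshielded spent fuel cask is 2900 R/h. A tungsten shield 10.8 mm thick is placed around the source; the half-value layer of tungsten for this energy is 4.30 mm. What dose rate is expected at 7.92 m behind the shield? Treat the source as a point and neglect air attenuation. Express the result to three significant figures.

Distance alone: (2.29/7.92)² = 0.08360, so 2900 × 0.08360 = 242.4 R/h.
Shield: 10.8/4.30 = 2.512 half-value layers → attenuation 2^(−2.512) = 0.1753.
Combined: 242.4 × 0.1753 = 42.49 R/h.

42.5 R/h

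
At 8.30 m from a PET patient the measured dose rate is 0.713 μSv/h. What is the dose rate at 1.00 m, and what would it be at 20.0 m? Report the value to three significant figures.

49.1 μSv/h; 0.123 μSv/h

Intensity scales as (d₁/d₂)², so
At 1.00 m: (8.30/1.00)² = 68.89, so 0.713 × 68.89 = 49.12 μSv/h
At 20.0 m: (1.00/20.0)² = 0.002500, so 49.12 × 0.002500 = 0.1228 μSv/h.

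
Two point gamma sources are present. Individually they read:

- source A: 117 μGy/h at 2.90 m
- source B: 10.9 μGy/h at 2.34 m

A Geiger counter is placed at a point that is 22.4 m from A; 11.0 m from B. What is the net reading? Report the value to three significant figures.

2.45 μGy/h

Each source contributes Iᵢ·(dᵢ/rᵢ)²; contributions add.
A: 117 × (2.90/22.4)² = 1.961 μGy/h
B: 10.9 × (2.34/11.0)² = 0.4933 μGy/h
Total = 1.961 + 0.4933 = 2.454 μGy/h.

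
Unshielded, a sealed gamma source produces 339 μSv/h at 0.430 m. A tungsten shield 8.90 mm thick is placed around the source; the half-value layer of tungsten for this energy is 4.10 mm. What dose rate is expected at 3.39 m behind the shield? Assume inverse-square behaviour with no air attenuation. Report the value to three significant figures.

Distance alone: 339 × (0.430/3.39)² = 339 × 0.01609 = 5.455 μSv/h.
Shield: 8.90/4.10 = 2.171 half-value layers → attenuation 2^(−2.171) = 0.2221.
Combined: 5.455 × 0.2221 = 1.212 μSv/h.

1.21 μSv/h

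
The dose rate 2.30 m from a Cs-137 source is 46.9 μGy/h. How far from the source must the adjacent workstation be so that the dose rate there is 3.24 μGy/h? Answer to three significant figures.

Applying the 1/r² law, d₂ = d₁·√(I₁/I₂).
I₁/I₂ = 46.9/3.24 = 14.48, so d₂ = 2.30 × √14.48 = 8.752 m.

8.75 m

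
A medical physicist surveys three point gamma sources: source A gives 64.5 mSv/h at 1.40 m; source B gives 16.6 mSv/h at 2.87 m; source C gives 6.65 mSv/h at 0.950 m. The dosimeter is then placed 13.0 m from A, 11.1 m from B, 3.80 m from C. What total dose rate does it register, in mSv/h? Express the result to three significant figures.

Each source contributes Iᵢ·(dᵢ/rᵢ)²; contributions add.
A: 64.5 × (1.40/13.0)² = 0.7480 mSv/h
B: 16.6 × (2.87/11.1)² = 1.110 mSv/h
C: 6.65 × (0.950/3.80)² = 0.4156 mSv/h
Total = 0.7480 + 1.110 + 0.4156 = 2.274 mSv/h.

2.27 mSv/h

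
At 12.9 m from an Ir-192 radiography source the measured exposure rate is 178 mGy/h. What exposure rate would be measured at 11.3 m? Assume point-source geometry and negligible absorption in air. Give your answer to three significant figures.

232 mGy/h

Intensity scales as (d₁/d₂)², so scaling from 12.9 m to 11.3 m:
178 × (12.9/11.3)² = 178 × 1.303 = 231.9 mGy/h.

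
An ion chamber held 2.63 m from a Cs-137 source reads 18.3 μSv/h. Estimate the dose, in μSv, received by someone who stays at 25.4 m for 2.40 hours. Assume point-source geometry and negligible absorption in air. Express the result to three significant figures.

Using I₁d₁² = I₂d₂², rate at 25.4 m:
(2.63/25.4)² = 0.01072, so 18.3 × 0.01072 = 0.1962 μSv/h.
Dose = rate × time = 0.1962 μSv/h × 2.400 h = 0.4709 μSv.

0.471 μSv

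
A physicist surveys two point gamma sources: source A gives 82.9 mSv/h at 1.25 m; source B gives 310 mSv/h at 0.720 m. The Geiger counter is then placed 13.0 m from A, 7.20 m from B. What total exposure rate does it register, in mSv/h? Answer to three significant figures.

Each source contributes Iᵢ·(dᵢ/rᵢ)²; contributions add.
A: 82.9 × (1.25/13.0)² = 0.7665 mSv/h
B: 310 × (0.720/7.20)² = 3.100 mSv/h
Total = 0.7665 + 3.100 = 3.867 mSv/h.

3.87 mSv/h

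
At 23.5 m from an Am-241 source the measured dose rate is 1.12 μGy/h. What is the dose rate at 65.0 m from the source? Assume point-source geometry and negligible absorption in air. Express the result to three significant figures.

0.146 μGy/h

By the inverse-square law, scaling from 23.5 m to 65.0 m:
1.12 × (23.5/65.0)² = 1.12 × 0.1307 = 0.1464 μGy/h.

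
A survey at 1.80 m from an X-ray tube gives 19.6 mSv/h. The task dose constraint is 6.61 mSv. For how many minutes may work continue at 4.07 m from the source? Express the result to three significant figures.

103 min

Applying the 1/r² law, rate at 4.07 m:
(1.80/4.07)² = 0.1956, so 19.6 × 0.1956 = 3.834 mSv/h.
Stay time = 6.61 mSv ÷ 3.834 mSv/h = 1.724 h = 103.4 min.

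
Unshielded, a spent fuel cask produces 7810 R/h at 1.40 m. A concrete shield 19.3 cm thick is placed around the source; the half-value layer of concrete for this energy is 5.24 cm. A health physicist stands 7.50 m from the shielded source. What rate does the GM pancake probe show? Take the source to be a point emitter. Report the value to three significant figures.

Distance alone: (1.40/7.50)² = 0.03484, so 7810 × 0.03484 = 272.1 R/h.
Shield: 19.3/5.24 = 3.683 half-value layers → attenuation 2^(−3.683) = 0.07786.
Combined: 272.1 × 0.07786 = 21.19 R/h.

21.2 R/h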